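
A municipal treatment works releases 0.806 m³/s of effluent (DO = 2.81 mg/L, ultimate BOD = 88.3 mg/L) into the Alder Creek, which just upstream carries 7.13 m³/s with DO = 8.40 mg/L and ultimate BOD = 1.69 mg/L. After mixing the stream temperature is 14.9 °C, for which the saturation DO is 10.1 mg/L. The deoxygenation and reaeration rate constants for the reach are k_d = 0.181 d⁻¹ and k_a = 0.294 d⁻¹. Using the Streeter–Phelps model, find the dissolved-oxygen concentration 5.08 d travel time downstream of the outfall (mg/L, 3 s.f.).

DO ≈ 6.67 mg/L

Mixed DO = (7.13×8.40 + 0.806×2.81)/(7.13+0.806) = 62.16/7.936 = 7.832 mg/L.
Mixed L₀ = (7.13×1.69 + 0.806×88.3)/(7.936) = 83.22/7.936 = 10.49 mg/L.
Initial deficit D₀ = C_s − DO₀ = 10.1 − 7.832 = 2.268 mg/L.
D(5.08) = [0.181×10.49/(0.294−0.181)](e^(−0.181×5.08) − e^(−0.294×5.08)) + 2.268 e^(−0.294×5.08)
= 16.80 × (0.3987 − 0.2246) + 2.268 × 0.2246 = 3.434 mg/L.
DO = 10.1 − 3.434 = 6.666 mg/L.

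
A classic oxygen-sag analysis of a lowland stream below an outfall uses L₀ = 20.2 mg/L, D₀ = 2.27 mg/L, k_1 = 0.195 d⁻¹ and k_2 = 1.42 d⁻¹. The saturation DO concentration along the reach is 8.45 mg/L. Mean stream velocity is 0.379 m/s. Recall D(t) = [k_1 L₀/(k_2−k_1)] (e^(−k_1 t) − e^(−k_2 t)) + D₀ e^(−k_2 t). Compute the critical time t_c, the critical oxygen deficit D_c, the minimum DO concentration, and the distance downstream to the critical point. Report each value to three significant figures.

With k_2/k_1 = 7.282 and 1 − D₀(k_2−k_1)/(k_1 L₀) = 0.2940,
t_c = ln(7.282 × 0.2940) / (1.42 − 0.195) = ln(2.141) / 1.225 = 0.7614/1.225 = 0.6215 d.
D_c = (k_1/k_2) L₀ e^(−k_1 t_c) = (0.195/1.42) × 20.2 × e^(−0.195×0.6215) = 0.1373 × 20.2 × 0.8859 = 2.457 mg/L.
Minimum DO = C_s − D_c = 8.45 − 2.457 = 5.993 mg/L.
x_c = v t_c = 0.379 m/s × 0.6215 d × 86400 s/d = 20350 m ≈ 20.4 km.

t_c ≈ 0.622 d; D_c ≈ 2.46 mg/L; min DO ≈ 5.99 mg/L; x_c ≈ 20.4 km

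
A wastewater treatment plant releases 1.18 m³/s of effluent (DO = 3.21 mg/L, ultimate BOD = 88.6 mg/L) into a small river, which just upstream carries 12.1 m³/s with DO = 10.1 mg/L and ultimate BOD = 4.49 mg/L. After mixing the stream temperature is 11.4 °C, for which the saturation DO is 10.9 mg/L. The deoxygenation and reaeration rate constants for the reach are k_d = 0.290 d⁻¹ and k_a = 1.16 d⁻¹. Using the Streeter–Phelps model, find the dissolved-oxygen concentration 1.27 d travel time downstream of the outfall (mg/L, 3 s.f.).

Mixed DO = (12.1×10.1 + 1.18×3.21)/(12.1+1.18) = 126.0/13.28 = 9.488 mg/L.
Mixed L₀ = (12.1×4.49 + 1.18×88.6)/(13.28) = 158.9/13.28 = 11.96 mg/L.
Initial deficit D₀ = C_s − DO₀ = 10.9 − 9.488 = 1.412 mg/L.
D(1.27) = [0.290×11.96/(1.16−0.290)](e^(−0.290×1.27) − e^(−1.16×1.27)) + 1.412 e^(−1.16×1.27)
= 3.988 × (0.6919 − 0.2292) + 1.412 × 0.2292 = 2.169 mg/L.
DO = 10.9 − 2.169 = 8.731 mg/L.

DO ≈ 8.73 mg/L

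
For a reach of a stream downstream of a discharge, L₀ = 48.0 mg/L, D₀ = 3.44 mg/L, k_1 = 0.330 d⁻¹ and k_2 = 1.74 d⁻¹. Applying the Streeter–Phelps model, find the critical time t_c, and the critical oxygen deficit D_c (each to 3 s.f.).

With k_2/k_1 = 5.273 and 1 − D₀(k_2−k_1)/(k_1 L₀) = 0.6938,
t_c = ln(5.273 × 0.6938) / (1.74 − 0.330) = ln(3.658) / 1.410 = 1.297/1.410 = 0.9198 d.
D_c = (k_1/k_2) L₀ e^(−k_1 t_c) = (0.330/1.74) × 48.0 × e^(−0.330×0.9198) = 0.1897 × 48.0 × 0.7382 = 6.720 mg/L.

t_c ≈ 0.920 d; D_c ≈ 6.72 mg/L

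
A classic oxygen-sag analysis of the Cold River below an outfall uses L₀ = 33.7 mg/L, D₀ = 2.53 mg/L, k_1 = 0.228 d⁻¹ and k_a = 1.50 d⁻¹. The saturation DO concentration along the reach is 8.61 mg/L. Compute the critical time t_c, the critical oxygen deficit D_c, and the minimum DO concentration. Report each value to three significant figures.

t_c ≈ 1.05 d; D_c ≈ 4.03 mg/L; min DO ≈ 4.58 mg/L

With k_a/k_1 = 6.579 and 1 − D₀(k_a−k_1)/(k_1 L₀) = 0.5812,
t_c = ln(6.579 × 0.5812) / (1.50 − 0.228) = ln(3.823) / 1.272 = 1.341/1.272 = 1.054 d.
L(t_c) = L₀ e^(−k_1 t_c) = 33.7 × 0.7863 = 26.50 mg/L, and at the critical point k_a D_c = k_1 L, so D_c = (0.228/1.50) × 26.50 = 4.028 mg/L.
Minimum DO = C_s − D_c = 8.61 − 4.028 = 4.582 mg/L.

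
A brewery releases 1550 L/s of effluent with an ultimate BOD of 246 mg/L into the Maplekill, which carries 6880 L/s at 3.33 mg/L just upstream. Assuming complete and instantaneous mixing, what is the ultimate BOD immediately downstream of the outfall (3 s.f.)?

47.9 mg/L

Flow-weighted mixing: C = (Q_r C_r + Q_w C_w)/(Q_r + Q_w)
= (6880×3.33 + 1550×246)/(6880 + 1550) = 404200/8430 = 47.95 mg/L.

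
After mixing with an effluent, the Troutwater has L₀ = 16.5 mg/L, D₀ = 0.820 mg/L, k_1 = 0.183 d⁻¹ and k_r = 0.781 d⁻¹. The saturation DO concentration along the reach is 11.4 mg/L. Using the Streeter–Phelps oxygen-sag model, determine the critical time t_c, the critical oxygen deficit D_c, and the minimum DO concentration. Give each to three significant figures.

t_c ≈ 2.13 d; D_c ≈ 2.62 mg/L; min DO ≈ 8.78 mg/L

At the critical point dD/dt = 0, so k_1 L₀ e^(−k_1 t) = k_r D. Substituting D(t) from the Streeter–Phelps equation and solving for t gives
t_c = ln[(k_r/k_1)(1 − D₀(k_r−k_1)/(k_1 L₀))] / (k_r−k_1).
Here k_r−k_1 = 0.5980 d⁻¹ and 1 − D₀(k_r−k_1)/(k_1 L₀) = 1 − 0.820×0.5980/(0.183×16.5) = 0.8376, so
t_c = ln(4.268 × 0.8376) / 0.5980 = 1.274 / 0.5980 = 2.130 d.
D_c = (k_1/k_r) L₀ e^(−k_1 t_c) = (0.183/0.781) × 16.5 × e^(−0.183×2.130) = 0.2343 × 16.5 × 0.6772 = 2.618 mg/L.
Minimum DO = C_s − D_c = 11.4 − 2.618 = 8.782 mg/L.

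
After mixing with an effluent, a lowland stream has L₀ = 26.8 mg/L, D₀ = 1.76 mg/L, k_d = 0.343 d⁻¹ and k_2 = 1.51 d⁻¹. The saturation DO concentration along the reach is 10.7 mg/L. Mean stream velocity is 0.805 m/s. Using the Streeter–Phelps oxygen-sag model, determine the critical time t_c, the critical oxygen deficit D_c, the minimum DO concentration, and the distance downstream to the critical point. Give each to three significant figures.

With k_2/k_d = 4.402 and 1 − D₀(k_2−k_d)/(k_d L₀) = 0.7766,
t_c = ln(4.402 × 0.7766) / (1.51 − 0.343) = ln(3.419) / 1.167 = 1.229/1.167 = 1.053 d.
L(t_c) = L₀ e^(−k_d t_c) = 26.8 × 0.6968 = 18.67 mg/L, and at the critical point k_2 D_c = k_d L, so D_c = (0.343/1.51) × 18.67 = 4.242 mg/L.
Minimum DO = C_s − D_c = 10.7 − 4.242 = 6.458 mg/L.
x_c = v t_c = 0.805 m/s × 1.053 d × 86400 s/d = 73260 m ≈ 73.3 km.

t_c ≈ 1.05 d; D_c ≈ 4.24 mg/L; min DO ≈ 6.46 mg/L; x_c ≈ 73.3 km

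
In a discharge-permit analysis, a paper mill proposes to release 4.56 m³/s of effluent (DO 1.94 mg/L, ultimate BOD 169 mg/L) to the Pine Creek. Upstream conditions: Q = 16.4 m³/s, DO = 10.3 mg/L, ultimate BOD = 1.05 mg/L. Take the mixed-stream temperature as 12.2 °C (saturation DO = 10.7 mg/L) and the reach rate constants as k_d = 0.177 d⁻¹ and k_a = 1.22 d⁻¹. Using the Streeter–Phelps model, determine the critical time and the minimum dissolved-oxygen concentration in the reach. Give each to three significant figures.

t_c ≈ 1.44 d; minimum DO ≈ 6.47 mg/L

Mixed DO = (16.4×10.3 + 4.56×1.94)/(16.4+4.56) = 177.8/20.96 = 8.481 mg/L.
Mixed L₀ = (16.4×1.05 + 4.56×169)/(20.96) = 787.9/20.96 = 37.59 mg/L.
Initial deficit D₀ = C_s − DO₀ = 10.7 − 8.481 = 2.219 mg/L.
t_c = (1/1.043) ln[(1.22/0.177)(1 − 2.219×1.043/(0.177×37.59))] = 0.9588 × ln(4.495) = 1.441 d.
D_c = (0.177/1.22) × 37.59 × e^(−0.177×1.441) = 0.1451 × 37.59 × 0.7749 = 4.226 mg/L.
Minimum DO = 10.7 − 4.226 = 6.474 mg/L.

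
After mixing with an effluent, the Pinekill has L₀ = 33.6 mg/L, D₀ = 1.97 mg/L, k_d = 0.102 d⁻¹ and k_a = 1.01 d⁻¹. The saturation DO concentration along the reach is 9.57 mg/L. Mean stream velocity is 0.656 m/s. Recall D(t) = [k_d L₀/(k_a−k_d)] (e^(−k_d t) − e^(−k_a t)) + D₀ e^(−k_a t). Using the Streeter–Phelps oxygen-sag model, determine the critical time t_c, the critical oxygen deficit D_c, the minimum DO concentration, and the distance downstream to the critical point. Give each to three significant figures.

t_c ≈ 1.71 d; D_c ≈ 2.85 mg/L; min DO ≈ 6.72 mg/L; x_c ≈ 97.0 km

At the critical point dD/dt = 0, so k_d L₀ e^(−k_d t) = k_a D. Substituting D(t) from the Streeter–Phelps equation and solving for t gives
t_c = ln[(k_a/k_d)(1 − D₀(k_a−k_d)/(k_d L₀))] / (k_a−k_d).
Here k_a−k_d = 0.9080 d⁻¹ and 1 − D₀(k_a−k_d)/(k_d L₀) = 1 − 1.97×0.9080/(0.102×33.6) = 0.4781, so
t_c = ln(9.902 × 0.4781) / 0.9080 = 1.555 / 0.9080 = 1.712 d.
L(t_c) = L₀ e^(−k_d t_c) = 33.6 × 0.8398 = 28.22 mg/L, and at the critical point k_a D_c = k_d L, so D_c = (0.102/1.01) × 28.22 = 2.849 mg/L.
Minimum DO = C_s − D_c = 9.57 − 2.849 = 6.721 mg/L.
x_c = v t_c = 0.656 m/s × 1.712 d × 86400 s/d = 97050 m ≈ 97.0 km.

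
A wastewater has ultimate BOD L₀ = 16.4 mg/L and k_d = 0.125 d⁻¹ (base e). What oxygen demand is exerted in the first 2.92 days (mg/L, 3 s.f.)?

y ≈ 5.02 mg/L

y_t = L₀(1 − e^(−k_d t)) = 16.4 × (1 − e^(−0.125×2.92))
= 16.4 × (1 − 0.6942) = 16.4 × 0.3058 = 5.015 mg/L.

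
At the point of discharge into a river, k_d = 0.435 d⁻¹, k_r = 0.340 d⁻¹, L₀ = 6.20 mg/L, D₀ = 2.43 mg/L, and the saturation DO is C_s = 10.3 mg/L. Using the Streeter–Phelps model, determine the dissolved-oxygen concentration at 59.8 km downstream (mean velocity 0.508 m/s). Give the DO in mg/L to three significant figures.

DO ≈ 6.60 mg/L

Travel time t = x/v = 59.8 km / (0.508 m/s) = 59800 m / 0.508 m/s = 117700 s = 1.362 d.
k_d L₀/(k_r−k_d) = 0.435×6.20/(0.340−0.435) = 2.697/-0.09500 = -28.39 mg/L.
e^(−k_d t) = e^(−0.435×1.362) = 0.5528; e^(−k_r t) = e^(−0.340×1.362) = 0.6292.
D = -28.39 × (0.5528 − 0.6292) + 2.43 × 0.6292 = 2.169 + 1.529 = 3.698 mg/L.
DO = C_s − D = 10.3 − 3.698 = 6.602 mg/L.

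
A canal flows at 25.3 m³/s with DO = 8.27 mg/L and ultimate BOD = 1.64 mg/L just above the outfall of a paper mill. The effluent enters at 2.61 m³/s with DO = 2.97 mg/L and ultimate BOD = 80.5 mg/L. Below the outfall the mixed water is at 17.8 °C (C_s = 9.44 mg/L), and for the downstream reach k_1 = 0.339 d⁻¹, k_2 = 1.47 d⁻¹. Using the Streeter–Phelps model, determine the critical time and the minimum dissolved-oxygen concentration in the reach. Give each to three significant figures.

Mixed DO = (25.3×8.27 + 2.61×2.97)/(25.3+2.61) = 217.0/27.91 = 7.774 mg/L.
Mixed L₀ = (25.3×1.64 + 2.61×80.5)/(27.91) = 251.6/27.91 = 9.015 mg/L.
Initial deficit D₀ = C_s − DO₀ = 9.44 − 7.774 = 1.666 mg/L.
t_c = (1/1.131) ln[(1.47/0.339)(1 − 1.666×1.131/(0.339×9.015))] = 0.8842 × ln(1.663) = 0.4498 d.
D_c = (0.339/1.47) × 9.015 × e^(−0.339×0.4498) = 0.2306 × 9.015 × 0.8586 = 1.785 mg/L.
Minimum DO = 9.44 − 1.785 = 7.655 mg/L.

t_c ≈ 0.450 d; minimum DO ≈ 7.66 mg/L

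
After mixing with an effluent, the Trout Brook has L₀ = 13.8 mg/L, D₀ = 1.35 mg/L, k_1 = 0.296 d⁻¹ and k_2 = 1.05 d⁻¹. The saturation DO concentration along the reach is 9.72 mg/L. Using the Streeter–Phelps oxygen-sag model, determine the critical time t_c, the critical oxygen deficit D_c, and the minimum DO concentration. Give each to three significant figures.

t_c ≈ 1.30 d; D_c ≈ 2.65 mg/L; min DO ≈ 7.07 mg/L

t_c = [1/(k_2−k_1)] ln[(k_2/k_1)(1 − D₀(k_2−k_1)/(k_1 L₀))]
= [1/(1.05−0.296)] ln[(1.05/0.296)(1 − 1.35×0.7540/(0.296×13.8))]
= (1/0.7540) ln[3.547 × 0.7508] = 1.326 × ln(2.663) = 1.326 × 0.9796 = 1.299 d.
D_c = (k_1/k_2) L₀ e^(−k_1 t_c) = (0.296/1.05) × 13.8 × e^(−0.296×1.299) = 0.2819 × 13.8 × 0.6808 = 2.648 mg/L.
Minimum DO = C_s − D_c = 9.72 − 2.648 = 7.072 mg/L.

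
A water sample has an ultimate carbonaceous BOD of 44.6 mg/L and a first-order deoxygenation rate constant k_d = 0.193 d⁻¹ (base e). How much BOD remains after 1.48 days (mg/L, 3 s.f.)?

L ≈ 33.5 mg/L

L_t = L₀ e^(−k_d t) = 44.6 × e^(−0.193×1.48) = 44.6 × 0.7515 = 33.52 mg/L.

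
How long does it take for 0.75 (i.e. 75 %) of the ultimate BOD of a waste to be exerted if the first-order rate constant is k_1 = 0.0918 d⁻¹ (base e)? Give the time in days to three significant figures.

y/L₀ = 1 − e^(−k_1 t) = 0.75 ⇒ e^(−k_1 t) = 0.250
t = −ln(0.250) / 0.0918 = 1.386 / 0.0918 = 15.10 d.

t ≈ 15.1 d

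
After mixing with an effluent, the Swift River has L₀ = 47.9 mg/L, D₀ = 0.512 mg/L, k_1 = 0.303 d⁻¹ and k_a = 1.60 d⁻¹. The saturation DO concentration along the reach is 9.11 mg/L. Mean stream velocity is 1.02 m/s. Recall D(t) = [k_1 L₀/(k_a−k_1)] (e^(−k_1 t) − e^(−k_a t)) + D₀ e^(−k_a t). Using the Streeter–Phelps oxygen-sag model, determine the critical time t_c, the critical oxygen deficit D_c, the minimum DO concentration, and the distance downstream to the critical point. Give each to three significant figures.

At the critical point dD/dt = 0, so k_1 L₀ e^(−k_1 t) = k_a D. Substituting D(t) from the Streeter–Phelps equation and solving for t gives
t_c = ln[(k_a/k_1)(1 − D₀(k_a−k_1)/(k_1 L₀))] / (k_a−k_1).
Here k_a−k_1 = 1.297 d⁻¹ and 1 − D₀(k_a−k_1)/(k_1 L₀) = 1 − 0.512×1.297/(0.303×47.9) = 0.9542, so
t_c = ln(5.281 × 0.9542) / 1.297 = 1.617 / 1.297 = 1.247 d.
L(t_c) = L₀ e^(−k_1 t_c) = 47.9 × 0.6854 = 32.83 mg/L, and at the critical point k_a D_c = k_1 L, so D_c = (0.303/1.60) × 32.83 = 6.217 mg/L.
Minimum DO = C_s − D_c = 9.11 − 6.217 = 2.893 mg/L.
x_c = v t_c = 1.02 m/s × 1.247 d × 86400 s/d = 109900 m ≈ 110 km.

t_c ≈ 1.25 d; D_c ≈ 6.22 mg/L; min DO ≈ 2.89 mg/L; x_c ≈ 110 km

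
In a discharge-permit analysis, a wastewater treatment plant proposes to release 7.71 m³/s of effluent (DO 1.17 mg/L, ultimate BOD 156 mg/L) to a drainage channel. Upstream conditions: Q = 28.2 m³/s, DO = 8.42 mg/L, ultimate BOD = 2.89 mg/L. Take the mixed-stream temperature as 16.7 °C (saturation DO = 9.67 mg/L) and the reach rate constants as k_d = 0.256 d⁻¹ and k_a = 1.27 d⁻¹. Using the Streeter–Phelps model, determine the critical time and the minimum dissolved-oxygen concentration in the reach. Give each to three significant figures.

t_c ≈ 1.21 d; minimum DO ≈ 4.38 mg/L

Mixed DO = (28.2×8.42 + 7.71×1.17)/(28.2+7.71) = 246.5/35.91 = 6.863 mg/L.
Mixed L₀ = (28.2×2.89 + 7.71×156)/(35.91) = 1284/35.91 = 35.76 mg/L.
Initial deficit D₀ = C_s − DO₀ = 9.67 − 6.863 = 2.807 mg/L.
t_c = (1/1.014) ln[(1.27/0.256)(1 − 2.807×1.014/(0.256×35.76))] = 0.9862 × ln(3.419) = 1.212 d.
D_c = (0.256/1.27) × 35.76 × e^(−0.256×1.212) = 0.2016 × 35.76 × 0.7332 = 5.286 mg/L.
Minimum DO = 9.67 − 5.286 = 4.384 mg/L.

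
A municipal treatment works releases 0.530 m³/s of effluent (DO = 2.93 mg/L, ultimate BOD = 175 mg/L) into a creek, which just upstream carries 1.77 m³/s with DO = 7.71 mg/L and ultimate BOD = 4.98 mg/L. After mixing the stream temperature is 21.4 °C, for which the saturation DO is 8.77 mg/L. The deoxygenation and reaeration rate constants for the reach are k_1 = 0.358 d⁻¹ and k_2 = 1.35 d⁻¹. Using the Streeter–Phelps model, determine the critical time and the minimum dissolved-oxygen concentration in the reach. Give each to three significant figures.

Mixed DO = (1.77×7.71 + 0.530×2.93)/(1.77+0.530) = 15.20/2.300 = 6.609 mg/L.
Mixed L₀ = (1.77×4.98 + 0.530×175)/(2.300) = 101.6/2.300 = 44.16 mg/L.
Initial deficit D₀ = C_s − DO₀ = 8.77 − 6.609 = 2.161 mg/L.
t_c = (1/0.9920) ln[(1.35/0.358)(1 − 2.161×0.9920/(0.358×44.16))] = 1.008 × ln(3.259) = 1.191 d.
D_c = (0.358/1.35) × 44.16 × e^(−0.358×1.191) = 0.2652 × 44.16 × 0.6528 = 7.645 mg/L.
Minimum DO = 8.77 − 7.645 = 1.125 mg/L.

t_c ≈ 1.19 d; minimum DO ≈ 1.13 mg/L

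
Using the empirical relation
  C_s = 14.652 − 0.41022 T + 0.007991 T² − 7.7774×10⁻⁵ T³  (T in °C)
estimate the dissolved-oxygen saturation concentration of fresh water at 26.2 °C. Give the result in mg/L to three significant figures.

C_s ≈ 7.99 mg/L

C_s = 14.652 − 0.41022×26.2 + 0.007991×26.2² − 7.7774×10⁻⁵×26.2³ = 7.991 mg/L.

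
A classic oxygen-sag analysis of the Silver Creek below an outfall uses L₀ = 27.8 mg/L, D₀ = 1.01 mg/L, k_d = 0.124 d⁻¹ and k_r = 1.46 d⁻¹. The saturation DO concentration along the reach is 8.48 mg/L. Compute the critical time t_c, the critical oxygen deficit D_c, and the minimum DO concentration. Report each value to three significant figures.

t_c = [1/(k_r−k_d)] ln[(k_r/k_d)(1 − D₀(k_r−k_d)/(k_d L₀))]
= [1/(1.46−0.124)] ln[(1.46/0.124)(1 − 1.01×1.336/(0.124×27.8))]
= (1/1.336) ln[11.77 × 0.6086] = 0.7485 × ln(7.165) = 0.7485 × 1.969 = 1.474 d.
L(t_c) = L₀ e^(−k_d t_c) = 27.8 × 0.8330 = 23.16 mg/L, and at the critical point k_r D_c = k_d L, so D_c = (0.124/1.46) × 23.16 = 1.967 mg/L.
Minimum DO = C_s − D_c = 8.48 − 1.967 = 6.513 mg/L.

t_c ≈ 1.47 d; D_c ≈ 1.97 mg/L; min DO ≈ 6.51 mg/L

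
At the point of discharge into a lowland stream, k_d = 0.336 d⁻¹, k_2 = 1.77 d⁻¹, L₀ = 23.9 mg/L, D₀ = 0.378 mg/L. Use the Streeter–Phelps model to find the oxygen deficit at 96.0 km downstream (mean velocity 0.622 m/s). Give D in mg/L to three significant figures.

D ≈ 2.85 mg/L

Travel time t = x/v = 96.0 km / (0.622 m/s) = 96000 m / 0.622 m/s = 154300 s = 1.786 d.
k_d L₀/(k_2−k_d) = 0.336×23.9/(1.77−0.336) = 8.030/1.434 = 5.600 mg/L.
e^(−k_d t) = e^(−0.336×1.786) = 0.5487; e^(−k_2 t) = e^(−1.77×1.786) = 0.04235.
D = 5.600 × (0.5487 − 0.04235) + 0.378 × 0.04235 = 2.836 + 0.01601 = 2.852 mg/L.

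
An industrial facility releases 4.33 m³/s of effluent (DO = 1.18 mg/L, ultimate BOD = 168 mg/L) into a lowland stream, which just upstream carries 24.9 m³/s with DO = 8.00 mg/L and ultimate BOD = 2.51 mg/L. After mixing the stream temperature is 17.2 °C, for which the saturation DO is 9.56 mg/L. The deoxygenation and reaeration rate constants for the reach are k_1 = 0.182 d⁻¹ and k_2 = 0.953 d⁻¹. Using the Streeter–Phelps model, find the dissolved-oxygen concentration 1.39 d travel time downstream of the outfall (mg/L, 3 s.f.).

Mixed DO = (24.9×8.00 + 4.33×1.18)/(24.9+4.33) = 204.3/29.23 = 6.990 mg/L.
Mixed L₀ = (24.9×2.51 + 4.33×168)/(29.23) = 789.9/29.23 = 27.02 mg/L.
Initial deficit D₀ = C_s − DO₀ = 9.56 − 6.990 = 2.570 mg/L.
D(1.39) = [0.182×27.02/(0.953−0.182)](e^(−0.182×1.39) − e^(−0.953×1.39)) + 2.570 e^(−0.953×1.39)
= 6.379 × (0.7765 − 0.2659) + 2.570 × 0.2659 = 3.941 mg/L.
DO = 9.56 − 3.941 = 5.619 mg/L.

DO ≈ 5.62 mg/L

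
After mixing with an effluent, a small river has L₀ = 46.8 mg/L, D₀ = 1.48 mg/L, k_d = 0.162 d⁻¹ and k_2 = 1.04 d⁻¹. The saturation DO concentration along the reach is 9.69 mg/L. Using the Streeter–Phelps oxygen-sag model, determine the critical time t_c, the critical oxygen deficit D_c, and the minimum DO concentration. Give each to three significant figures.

t_c ≈ 1.90 d; D_c ≈ 5.36 mg/L; min DO ≈ 4.33 mg/L

t_c = [1/(k_2−k_d)] ln[(k_2/k_d)(1 − D₀(k_2−k_d)/(k_d L₀))]
= [1/(1.04−0.162)] ln[(1.04/0.162)(1 − 1.48×0.8780/(0.162×46.8))]
= (1/0.8780) ln[6.420 × 0.8286] = 1.139 × ln(5.319) = 1.139 × 1.671 = 1.904 d.
L(t_c) = L₀ e^(−k_d t_c) = 46.8 × 0.7346 = 34.38 mg/L, and at the critical point k_2 D_c = k_d L, so D_c = (0.162/1.04) × 34.38 = 5.355 mg/L.
Minimum DO = C_s − D_c = 9.69 − 5.355 = 4.335 mg/L.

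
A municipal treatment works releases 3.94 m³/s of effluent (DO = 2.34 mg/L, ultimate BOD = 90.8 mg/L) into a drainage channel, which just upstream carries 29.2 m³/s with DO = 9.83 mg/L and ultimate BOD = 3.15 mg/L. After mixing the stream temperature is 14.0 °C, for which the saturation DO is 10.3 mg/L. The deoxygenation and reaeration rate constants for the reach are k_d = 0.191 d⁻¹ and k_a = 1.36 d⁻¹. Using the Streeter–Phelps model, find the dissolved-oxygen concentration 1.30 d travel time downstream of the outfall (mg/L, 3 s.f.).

Mixed DO = (29.2×9.83 + 3.94×2.34)/(29.2+3.94) = 296.3/33.14 = 8.940 mg/L.
Mixed L₀ = (29.2×3.15 + 3.94×90.8)/(33.14) = 449.7/33.14 = 13.57 mg/L.
Initial deficit D₀ = C_s − DO₀ = 10.3 − 8.940 = 1.360 mg/L.
D(1.30) = [0.191×13.57/(1.36−0.191)](e^(−0.191×1.30) − e^(−1.36×1.30)) + 1.360 e^(−1.36×1.30)
= 2.217 × (0.7801 − 0.1707) + 1.360 × 0.1707 = 1.584 mg/L.
DO = 10.3 − 1.584 = 8.716 mg/L.

DO ≈ 8.72 mg/L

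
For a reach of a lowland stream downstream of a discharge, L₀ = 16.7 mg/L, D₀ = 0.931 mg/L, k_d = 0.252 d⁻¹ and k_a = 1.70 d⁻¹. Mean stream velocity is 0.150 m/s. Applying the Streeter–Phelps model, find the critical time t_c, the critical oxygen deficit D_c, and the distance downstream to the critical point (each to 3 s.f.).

t_c ≈ 1.05 d; D_c ≈ 1.90 mg/L; x_c ≈ 13.6 km

With k_a/k_d = 6.746 and 1 − D₀(k_a−k_d)/(k_d L₀) = 0.6797,
t_c = ln(6.746 × 0.6797) / (1.70 − 0.252) = ln(4.585) / 1.448 = 1.523/1.448 = 1.052 d.
L(t_c) = L₀ e^(−k_d t_c) = 16.7 × 0.7672 = 12.81 mg/L, and at the critical point k_a D_c = k_d L, so D_c = (0.252/1.70) × 12.81 = 1.899 mg/L.
x_c = v t_c = 0.150 m/s × 1.052 d × 86400 s/d = 13630 m ≈ 13.6 km.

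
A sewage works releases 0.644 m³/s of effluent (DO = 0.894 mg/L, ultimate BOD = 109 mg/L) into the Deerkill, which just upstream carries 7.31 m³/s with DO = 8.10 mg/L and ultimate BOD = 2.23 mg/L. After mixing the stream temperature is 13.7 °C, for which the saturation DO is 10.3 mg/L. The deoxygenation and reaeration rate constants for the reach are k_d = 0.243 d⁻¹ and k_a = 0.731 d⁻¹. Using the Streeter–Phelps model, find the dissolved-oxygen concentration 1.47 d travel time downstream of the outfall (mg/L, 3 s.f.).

DO ≈ 7.41 mg/L

Mixed DO = (7.31×8.10 + 0.644×0.894)/(7.31+0.644) = 59.79/7.954 = 7.517 mg/L.
Mixed L₀ = (7.31×2.23 + 0.644×109)/(7.954) = 86.50/7.954 = 10.87 mg/L.
Initial deficit D₀ = C_s − DO₀ = 10.3 − 7.517 = 2.783 mg/L.
D(1.47) = [0.243×10.87/(0.731−0.243)](e^(−0.243×1.47) − e^(−0.731×1.47)) + 2.783 e^(−0.731×1.47)
= 5.415 × (0.6996 − 0.3414) + 2.783 × 0.3414 = 2.890 mg/L.
DO = 10.3 − 2.890 = 7.410 mg/L.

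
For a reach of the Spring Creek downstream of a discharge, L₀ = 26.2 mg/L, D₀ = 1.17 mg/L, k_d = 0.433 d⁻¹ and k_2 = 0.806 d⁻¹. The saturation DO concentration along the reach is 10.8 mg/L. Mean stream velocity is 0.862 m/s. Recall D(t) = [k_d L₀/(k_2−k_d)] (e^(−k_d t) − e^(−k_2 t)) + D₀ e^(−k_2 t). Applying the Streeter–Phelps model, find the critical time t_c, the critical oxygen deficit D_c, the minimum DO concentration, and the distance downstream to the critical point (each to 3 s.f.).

t_c ≈ 1.56 d; D_c ≈ 7.16 mg/L; min DO ≈ 3.64 mg/L; x_c ≈ 116 km

With k_2/k_d = 1.861 and 1 − D₀(k_2−k_d)/(k_d L₀) = 0.9615,
t_c = ln(1.861 × 0.9615) / (0.806 − 0.433) = ln(1.790) / 0.3730 = 0.5821/0.3730 = 1.561 d.
L(t_c) = L₀ e^(−k_d t_c) = 26.2 × 0.5088 = 13.33 mg/L, and at the critical point k_2 D_c = k_d L, so D_c = (0.433/0.806) × 13.33 = 7.161 mg/L.
Minimum DO = C_s − D_c = 10.8 − 7.161 = 3.639 mg/L.
x_c = v t_c = 0.862 m/s × 1.561 d × 86400 s/d = 116200 m ≈ 116 km.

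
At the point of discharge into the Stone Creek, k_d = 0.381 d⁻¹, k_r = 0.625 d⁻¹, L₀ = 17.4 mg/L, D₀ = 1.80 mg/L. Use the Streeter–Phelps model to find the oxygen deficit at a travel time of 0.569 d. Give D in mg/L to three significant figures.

k_d L₀/(k_r−k_d) = 0.381×17.4/(0.625−0.381) = 6.629/0.2440 = 27.17 mg/L.
e^(−k_d t) = e^(−0.381×0.5690) = 0.8051; e^(−k_r t) = e^(−0.625×0.5690) = 0.7007.
D = 27.17 × (0.8051 − 0.7007) + 1.80 × 0.7007 = 2.836 + 1.261 = 4.097 mg/L.

D ≈ 4.10 mg/L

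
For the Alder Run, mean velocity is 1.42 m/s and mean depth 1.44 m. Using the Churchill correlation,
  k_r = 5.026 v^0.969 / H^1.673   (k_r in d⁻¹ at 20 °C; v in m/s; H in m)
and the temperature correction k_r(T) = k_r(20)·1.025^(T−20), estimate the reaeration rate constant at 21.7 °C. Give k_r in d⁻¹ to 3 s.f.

k_r ≈ 4.00 d⁻¹

k_r(20) = 5.026 × 1.42^0.969 / 1.44^1.673 = 5.026 × 1.405 / 1.841 = 3.836 d⁻¹.
k_r(21.7) = 3.836 × 1.025^(21.7−20) = 3.836 × 1.043 = 4.000 d⁻¹.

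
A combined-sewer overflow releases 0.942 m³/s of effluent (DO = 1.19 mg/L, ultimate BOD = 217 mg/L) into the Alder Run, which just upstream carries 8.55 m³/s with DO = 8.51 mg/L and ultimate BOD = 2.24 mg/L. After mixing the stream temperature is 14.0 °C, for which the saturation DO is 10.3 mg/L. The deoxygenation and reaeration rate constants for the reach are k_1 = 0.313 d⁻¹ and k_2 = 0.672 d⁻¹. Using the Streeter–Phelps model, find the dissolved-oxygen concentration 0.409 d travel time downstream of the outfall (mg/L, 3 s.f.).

DO ≈ 5.92 mg/L

Mixed DO = (8.55×8.51 + 0.942×1.19)/(8.55+0.942) = 73.88/9.492 = 7.784 mg/L.
Mixed L₀ = (8.55×2.24 + 0.942×217)/(9.492) = 223.6/9.492 = 23.55 mg/L.
Initial deficit D₀ = C_s − DO₀ = 10.3 − 7.784 = 2.516 mg/L.
D(0.409) = [0.313×23.55/(0.672−0.313)](e^(−0.313×0.409) − e^(−0.672×0.409)) + 2.516 e^(−0.672×0.409)
= 20.54 × (0.8798 − 0.7597) + 2.516 × 0.7597 = 4.379 mg/L.
DO = 10.3 − 4.379 = 5.921 mg/L.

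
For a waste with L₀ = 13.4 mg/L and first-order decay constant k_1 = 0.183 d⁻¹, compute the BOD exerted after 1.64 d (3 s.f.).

y ≈ 3.47 mg/L

y_t = L₀(1 − e^(−k_1 t)) = 13.4 × (1 − e^(−0.183×1.64))
= 13.4 × (1 − 0.7407) = 13.4 × 0.2593 = 3.474 mg/L.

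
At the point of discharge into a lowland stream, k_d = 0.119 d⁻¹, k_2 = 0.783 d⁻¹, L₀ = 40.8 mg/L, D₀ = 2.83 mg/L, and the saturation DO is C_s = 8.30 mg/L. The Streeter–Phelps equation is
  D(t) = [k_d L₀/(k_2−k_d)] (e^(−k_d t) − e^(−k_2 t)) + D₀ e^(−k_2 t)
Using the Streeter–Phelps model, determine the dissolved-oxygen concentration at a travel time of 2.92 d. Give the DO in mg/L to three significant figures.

k_d L₀/(k_2−k_d) = 0.119×40.8/(0.783−0.119) = 4.855/0.6640 = 7.312 mg/L.
e^(−k_d t) = e^(−0.119×2.920) = 0.7065; e^(−k_2 t) = e^(−0.783×2.920) = 0.1016.
D = 7.312 × (0.7065 − 0.1016) + 2.83 × 0.1016 = 4.423 + 0.2876 = 4.710 mg/L.
DO = C_s − D = 8.30 − 4.710 = 3.590 mg/L.

DO ≈ 3.59 mg/L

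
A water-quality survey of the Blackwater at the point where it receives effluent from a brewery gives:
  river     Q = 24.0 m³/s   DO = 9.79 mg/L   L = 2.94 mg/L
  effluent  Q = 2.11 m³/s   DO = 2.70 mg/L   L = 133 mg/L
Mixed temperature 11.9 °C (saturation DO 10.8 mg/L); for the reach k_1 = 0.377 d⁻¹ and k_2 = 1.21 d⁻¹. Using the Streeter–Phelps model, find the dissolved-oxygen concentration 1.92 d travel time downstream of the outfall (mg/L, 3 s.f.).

DO ≈ 8.29 mg/L

Mixed DO = (24.0×9.79 + 2.11×2.70)/(24.0+2.11) = 240.7/26.11 = 9.217 mg/L.
Mixed L₀ = (24.0×2.94 + 2.11×133)/(26.11) = 351.2/26.11 = 13.45 mg/L.
Initial deficit D₀ = C_s − DO₀ = 10.8 − 9.217 = 1.583 mg/L.
D(1.92) = [0.377×13.45/(1.21−0.377)](e^(−0.377×1.92) − e^(−1.21×1.92)) + 1.583 e^(−1.21×1.92)
= 6.087 × (0.4849 − 0.09796) + 1.583 × 0.09796 = 2.510 mg/L.
DO = 10.8 − 2.510 = 8.290 mg/L.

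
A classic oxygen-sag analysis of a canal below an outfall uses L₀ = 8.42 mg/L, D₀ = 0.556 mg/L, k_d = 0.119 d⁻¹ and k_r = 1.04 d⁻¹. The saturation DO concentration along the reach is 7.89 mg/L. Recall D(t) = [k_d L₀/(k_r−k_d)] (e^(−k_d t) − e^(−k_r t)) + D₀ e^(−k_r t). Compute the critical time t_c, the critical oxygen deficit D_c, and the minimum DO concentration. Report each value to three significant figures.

t_c ≈ 1.58 d; D_c ≈ 0.799 mg/L; min DO ≈ 7.09 mg/L

At the critical point dD/dt = 0, so k_d L₀ e^(−k_d t) = k_r D. Substituting D(t) from the Streeter–Phelps equation and solving for t gives
t_c = ln[(k_r/k_d)(1 − D₀(k_r−k_d)/(k_d L₀))] / (k_r−k_d).
Here k_r−k_d = 0.9210 d⁻¹ and 1 − D₀(k_r−k_d)/(k_d L₀) = 1 − 0.556×0.9210/(0.119×8.42) = 0.4889, so
t_c = ln(8.739 × 0.4889) / 0.9210 = 1.452 / 0.9210 = 1.577 d.
L(t_c) = L₀ e^(−k_d t_c) = 8.42 × 0.8289 = 6.979 mg/L, and at the critical point k_r D_c = k_d L, so D_c = (0.119/1.04) × 6.979 = 0.7986 mg/L.
Minimum DO = C_s − D_c = 7.89 − 0.7986 = 7.091 mg/L.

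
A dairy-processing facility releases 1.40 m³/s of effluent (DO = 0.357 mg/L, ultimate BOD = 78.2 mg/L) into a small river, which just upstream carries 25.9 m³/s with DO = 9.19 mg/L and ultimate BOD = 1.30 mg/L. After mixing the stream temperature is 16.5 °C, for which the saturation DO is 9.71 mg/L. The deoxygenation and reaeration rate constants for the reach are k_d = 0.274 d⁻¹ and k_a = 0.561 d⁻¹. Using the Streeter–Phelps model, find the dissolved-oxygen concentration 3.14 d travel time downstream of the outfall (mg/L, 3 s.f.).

Mixed DO = (25.9×9.19 + 1.40×0.357)/(25.9+1.40) = 238.5/27.30 = 8.737 mg/L.
Mixed L₀ = (25.9×1.30 + 1.40×78.2)/(27.30) = 143.2/27.30 = 5.244 mg/L.
Initial deficit D₀ = C_s − DO₀ = 9.71 − 8.737 = 0.9730 mg/L.
D(3.14) = [0.274×5.244/(0.561−0.274)](e^(−0.274×3.14) − e^(−0.561×3.14)) + 0.9730 e^(−0.561×3.14)
= 5.006 × (0.4230 − 0.1718) + 0.9730 × 0.1718 = 1.425 mg/L.
DO = 9.71 − 1.425 = 8.285 mg/L.

DO ≈ 8.29 mg/L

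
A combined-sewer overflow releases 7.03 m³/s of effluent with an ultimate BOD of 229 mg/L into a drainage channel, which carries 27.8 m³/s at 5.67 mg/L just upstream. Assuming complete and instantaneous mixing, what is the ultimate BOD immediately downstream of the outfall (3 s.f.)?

50.7 mg/L

Flow-weighted mixing: C = (Q_r C_r + Q_w C_w)/(Q_r + Q_w)
= (27.8×5.67 + 7.03×229)/(27.8 + 7.03) = 1767/34.83 = 50.75 mg/L.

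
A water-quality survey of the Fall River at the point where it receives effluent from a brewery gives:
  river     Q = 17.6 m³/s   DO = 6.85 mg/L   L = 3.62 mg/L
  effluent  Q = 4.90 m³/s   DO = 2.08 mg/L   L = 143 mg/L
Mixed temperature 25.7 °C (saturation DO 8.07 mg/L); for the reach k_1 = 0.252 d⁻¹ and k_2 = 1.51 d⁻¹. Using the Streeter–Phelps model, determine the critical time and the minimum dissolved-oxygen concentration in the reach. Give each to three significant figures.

t_c ≈ 1.10 d; minimum DO ≈ 3.78 mg/L

Mixed DO = (17.6×6.85 + 4.90×2.08)/(17.6+4.90) = 130.8/22.50 = 5.811 mg/L.
Mixed L₀ = (17.6×3.62 + 4.90×143)/(22.50) = 764.4/22.50 = 33.97 mg/L.
Initial deficit D₀ = C_s − DO₀ = 8.07 − 5.811 = 2.259 mg/L.
t_c = (1/1.258) ln[(1.51/0.252)(1 − 2.259×1.258/(0.252×33.97))] = 0.7949 × ln(4.003) = 1.103 d.
D_c = (0.252/1.51) × 33.97 × e^(−0.252×1.103) = 0.1669 × 33.97 × 0.7574 = 4.294 mg/L.
Minimum DO = 8.07 − 4.294 = 3.776 mg/L.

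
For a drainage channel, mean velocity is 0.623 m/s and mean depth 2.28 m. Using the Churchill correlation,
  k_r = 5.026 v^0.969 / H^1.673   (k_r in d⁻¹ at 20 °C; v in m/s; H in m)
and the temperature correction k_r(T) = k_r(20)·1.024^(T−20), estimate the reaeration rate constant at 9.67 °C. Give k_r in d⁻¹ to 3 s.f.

k_r ≈ 0.626 d⁻¹

k_r(20) = 5.026 × 0.623^0.969 / 2.28^1.673 = 5.026 × 0.6322 / 3.970 = 0.8003 d⁻¹.
k_r(9.67) = 0.8003 × 1.024^(9.67−20) = 0.8003 × 0.7827 = 0.6264 d⁻¹.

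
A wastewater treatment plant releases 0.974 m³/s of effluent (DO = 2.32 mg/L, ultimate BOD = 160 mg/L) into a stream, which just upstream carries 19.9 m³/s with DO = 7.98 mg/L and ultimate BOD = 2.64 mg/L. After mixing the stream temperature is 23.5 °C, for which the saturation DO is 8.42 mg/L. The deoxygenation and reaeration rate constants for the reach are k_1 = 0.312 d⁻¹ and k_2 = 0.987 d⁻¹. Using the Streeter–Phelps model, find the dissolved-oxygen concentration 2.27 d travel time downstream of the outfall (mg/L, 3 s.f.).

Mixed DO = (19.9×7.98 + 0.974×2.32)/(19.9+0.974) = 161.1/20.87 = 7.716 mg/L.
Mixed L₀ = (19.9×2.64 + 0.974×160)/(20.87) = 208.4/20.87 = 9.983 mg/L.
Initial deficit D₀ = C_s − DO₀ = 8.42 − 7.716 = 0.7041 mg/L.
D(2.27) = [0.312×9.983/(0.987−0.312)](e^(−0.312×2.27) − e^(−0.987×2.27)) + 0.7041 e^(−0.987×2.27)
= 4.614 × (0.4925 − 0.1064) + 0.7041 × 0.1064 = 1.856 mg/L.
DO = 8.42 − 1.856 = 6.564 mg/L.

DO ≈ 6.56 mg/L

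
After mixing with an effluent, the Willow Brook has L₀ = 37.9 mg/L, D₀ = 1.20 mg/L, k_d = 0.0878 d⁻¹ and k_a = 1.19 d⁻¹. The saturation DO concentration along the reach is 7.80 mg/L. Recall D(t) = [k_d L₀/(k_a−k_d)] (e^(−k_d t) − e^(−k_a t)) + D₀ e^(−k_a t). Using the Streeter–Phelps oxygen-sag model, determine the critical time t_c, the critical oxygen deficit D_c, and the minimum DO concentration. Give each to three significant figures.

At the critical point dD/dt = 0, so k_d L₀ e^(−k_d t) = k_a D. Substituting D(t) from the Streeter–Phelps equation and solving for t gives
t_c = ln[(k_a/k_d)(1 − D₀(k_a−k_d)/(k_d L₀))] / (k_a−k_d).
Here k_a−k_d = 1.102 d⁻¹ and 1 − D₀(k_a−k_d)/(k_d L₀) = 1 − 1.20×1.102/(0.0878×37.9) = 0.6025, so
t_c = ln(13.55 × 0.6025) / 1.102 = 2.100 / 1.102 = 1.905 d.
D_c = (k_d/k_a) L₀ e^(−k_d t_c) = (0.0878/1.19) × 37.9 × e^(−0.0878×1.905) = 0.07378 × 37.9 × 0.8460 = 2.366 mg/L.
Minimum DO = C_s − D_c = 7.80 − 2.366 = 5.434 mg/L.

t_c ≈ 1.91 d; D_c ≈ 2.37 mg/L; min DO ≈ 5.43 mg/L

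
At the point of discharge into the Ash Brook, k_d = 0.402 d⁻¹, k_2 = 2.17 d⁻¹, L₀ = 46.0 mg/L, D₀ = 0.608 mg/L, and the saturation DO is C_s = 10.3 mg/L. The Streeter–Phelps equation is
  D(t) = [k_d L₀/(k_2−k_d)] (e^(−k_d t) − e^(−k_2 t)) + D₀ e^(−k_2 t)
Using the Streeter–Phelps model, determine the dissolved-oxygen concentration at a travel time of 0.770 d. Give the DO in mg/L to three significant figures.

DO ≈ 4.48 mg/L

k_d L₀/(k_2−k_d) = 0.402×46.0/(2.17−0.402) = 18.49/1.768 = 10.46 mg/L.
e^(−k_d t) = e^(−0.402×0.7700) = 0.7338; e^(−k_2 t) = e^(−2.17×0.7700) = 0.1881.
D = 10.46 × (0.7338 − 0.1881) + 0.608 × 0.1881 = 5.708 + 0.1144 = 5.822 mg/L.
DO = C_s − D = 10.3 − 5.822 = 4.478 mg/L.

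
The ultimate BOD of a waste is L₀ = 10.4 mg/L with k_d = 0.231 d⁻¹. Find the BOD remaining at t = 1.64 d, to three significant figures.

L_t = L₀ e^(−k_d t) = 10.4 × e^(−0.231×1.64) = 10.4 × 0.6847 = 7.120 mg/L.

L ≈ 7.12 mg/L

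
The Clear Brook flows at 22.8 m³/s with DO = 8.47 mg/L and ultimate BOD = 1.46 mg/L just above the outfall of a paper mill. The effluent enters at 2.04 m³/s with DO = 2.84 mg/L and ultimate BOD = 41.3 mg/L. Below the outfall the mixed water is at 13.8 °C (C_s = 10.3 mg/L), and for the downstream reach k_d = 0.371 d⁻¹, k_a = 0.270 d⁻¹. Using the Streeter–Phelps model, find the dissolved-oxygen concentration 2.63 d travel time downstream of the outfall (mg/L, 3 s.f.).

Mixed DO = (22.8×8.47 + 2.04×2.84)/(22.8+2.04) = 198.9/24.84 = 8.008 mg/L.
Mixed L₀ = (22.8×1.46 + 2.04×41.3)/(24.84) = 117.5/24.84 = 4.732 mg/L.
Initial deficit D₀ = C_s − DO₀ = 10.3 − 8.008 = 2.292 mg/L.
D(2.63) = [0.371×4.732/(0.270−0.371)](e^(−0.371×2.63) − e^(−0.270×2.63)) + 2.292 e^(−0.270×2.63)
= -17.38 × (0.3769 − 0.4916) + 2.292 × 0.4916 = 3.120 mg/L.
DO = 10.3 − 3.120 = 7.180 mg/L.

DO ≈ 7.18 mg/L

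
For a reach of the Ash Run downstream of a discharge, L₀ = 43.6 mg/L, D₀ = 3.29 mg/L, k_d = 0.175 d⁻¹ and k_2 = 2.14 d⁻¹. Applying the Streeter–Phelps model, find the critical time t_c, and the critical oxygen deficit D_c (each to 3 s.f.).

t_c = [1/(k_2−k_d)] ln[(k_2/k_d)(1 − D₀(k_2−k_d)/(k_d L₀))]
= [1/(2.14−0.175)] ln[(2.14/0.175)(1 − 3.29×1.965/(0.175×43.6))]
= (1/1.965) ln[12.23 × 0.1527] = 0.5089 × ln(1.867) = 0.5089 × 0.6245 = 0.3178 d.
L(t_c) = L₀ e^(−k_d t_c) = 43.6 × 0.9459 = 41.24 mg/L, and at the critical point k_2 D_c = k_d L, so D_c = (0.175/2.14) × 41.24 = 3.373 mg/L.

t_c ≈ 0.318 d; D_c ≈ 3.37 mg/L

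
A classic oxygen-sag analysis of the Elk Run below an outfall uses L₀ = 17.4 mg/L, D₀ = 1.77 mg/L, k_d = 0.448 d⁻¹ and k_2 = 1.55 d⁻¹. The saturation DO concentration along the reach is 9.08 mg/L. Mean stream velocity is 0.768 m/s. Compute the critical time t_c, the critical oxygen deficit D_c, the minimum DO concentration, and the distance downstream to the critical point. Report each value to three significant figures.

t_c ≈ 0.865 d; D_c ≈ 3.41 mg/L; min DO ≈ 5.67 mg/L; x_c ≈ 57.4 km

At the critical point dD/dt = 0, so k_d L₀ e^(−k_d t) = k_2 D. Substituting D(t) from the Streeter–Phelps equation and solving for t gives
t_c = ln[(k_2/k_d)(1 − D₀(k_2−k_d)/(k_d L₀))] / (k_2−k_d).
Here k_2−k_d = 1.102 d⁻¹ and 1 − D₀(k_2−k_d)/(k_d L₀) = 1 − 1.77×1.102/(0.448×17.4) = 0.7498, so
t_c = ln(3.460 × 0.7498) / 1.102 = 0.9532 / 1.102 = 0.8650 d.
D_c = (k_d/k_2) L₀ e^(−k_d t_c) = (0.448/1.55) × 17.4 × e^(−0.448×0.8650) = 0.2890 × 17.4 × 0.6787 = 3.413 mg/L.
Minimum DO = C_s − D_c = 9.08 − 3.413 = 5.667 mg/L.
x_c = v t_c = 0.768 m/s × 0.8650 d × 86400 s/d = 57400 m ≈ 57.4 km.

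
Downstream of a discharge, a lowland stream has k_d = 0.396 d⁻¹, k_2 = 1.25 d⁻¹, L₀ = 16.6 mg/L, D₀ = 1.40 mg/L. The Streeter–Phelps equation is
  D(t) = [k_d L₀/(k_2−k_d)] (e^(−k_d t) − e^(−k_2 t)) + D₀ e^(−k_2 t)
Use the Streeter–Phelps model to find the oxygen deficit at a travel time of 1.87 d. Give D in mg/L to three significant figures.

D ≈ 3.06 mg/L

k_d L₀/(k_2−k_d) = 0.396×16.6/(1.25−0.396) = 6.574/0.8540 = 7.697 mg/L.
e^(−k_d t) = e^(−0.396×1.870) = 0.4769; e^(−k_2 t) = e^(−1.25×1.870) = 0.09657.
D = 7.697 × (0.4769 − 0.09657) + 1.40 × 0.09657 = 2.927 + 0.1352 = 3.063 mg/L.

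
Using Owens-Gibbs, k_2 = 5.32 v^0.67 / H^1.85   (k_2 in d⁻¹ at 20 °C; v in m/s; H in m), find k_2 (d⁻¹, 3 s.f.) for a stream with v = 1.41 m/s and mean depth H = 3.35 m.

k_2 = 5.32 × 1.41^0.67 / 3.35^1.85 = 5.32 × 1.259 / 9.361 = 0.7154 d⁻¹.

k_2 ≈ 0.715 d⁻¹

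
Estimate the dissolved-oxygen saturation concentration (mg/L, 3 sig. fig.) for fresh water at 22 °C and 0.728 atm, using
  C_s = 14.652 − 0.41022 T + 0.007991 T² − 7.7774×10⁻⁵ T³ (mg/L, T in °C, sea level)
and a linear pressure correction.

At sea level: C_s = 14.652 − 0.41022×22 + 0.007991×22² − 7.7774×10⁻⁵×22³ = 8.667 mg/L.
Pressure correction: C_s' = 8.667 × 0.728 = 6.309 mg/L.

C_s ≈ 6.31 mg/L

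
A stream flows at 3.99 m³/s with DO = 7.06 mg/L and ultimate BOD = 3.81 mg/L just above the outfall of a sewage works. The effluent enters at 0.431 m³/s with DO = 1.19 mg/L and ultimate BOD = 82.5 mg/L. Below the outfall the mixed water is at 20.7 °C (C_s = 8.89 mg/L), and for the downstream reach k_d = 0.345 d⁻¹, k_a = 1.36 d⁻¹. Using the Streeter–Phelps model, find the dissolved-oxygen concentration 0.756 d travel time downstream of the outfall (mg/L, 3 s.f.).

DO ≈ 6.42 mg/L

Mixed DO = (3.99×7.06 + 0.431×1.19)/(3.99+0.431) = 28.68/4.421 = 6.488 mg/L.
Mixed L₀ = (3.99×3.81 + 0.431×82.5)/(4.421) = 50.76/4.421 = 11.48 mg/L.
Initial deficit D₀ = C_s − DO₀ = 8.89 − 6.488 = 2.402 mg/L.
D(0.756) = [0.345×11.48/(1.36−0.345)](e^(−0.345×0.756) − e^(−1.36×0.756)) + 2.402 e^(−1.36×0.756)
= 3.903 × (0.7704 − 0.3577) + 2.402 × 0.3577 = 2.470 mg/L.
DO = 8.89 − 2.470 = 6.420 mg/L.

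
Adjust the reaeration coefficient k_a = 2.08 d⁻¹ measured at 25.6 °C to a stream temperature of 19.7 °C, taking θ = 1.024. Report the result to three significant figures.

k_a(T₂) = k_a(T₁) · θ^(T₂−T₁) = 2.08 × 1.024^(19.7−25.6)
= 2.08 × 1.024^-5.90 = 2.08 × 0.8694 = 1.808 d⁻¹.

k_a ≈ 1.81 d⁻¹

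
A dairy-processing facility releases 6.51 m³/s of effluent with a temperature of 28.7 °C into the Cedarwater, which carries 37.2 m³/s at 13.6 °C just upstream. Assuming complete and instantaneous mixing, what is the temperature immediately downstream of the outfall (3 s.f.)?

Flow-weighted mixing: C = (Q_r C_r + Q_w C_w)/(Q_r + Q_w)
= (37.2×13.6 + 6.51×28.7)/(37.2 + 6.51) = 692.8/43.71 = 15.85 °C.

15.8 °C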